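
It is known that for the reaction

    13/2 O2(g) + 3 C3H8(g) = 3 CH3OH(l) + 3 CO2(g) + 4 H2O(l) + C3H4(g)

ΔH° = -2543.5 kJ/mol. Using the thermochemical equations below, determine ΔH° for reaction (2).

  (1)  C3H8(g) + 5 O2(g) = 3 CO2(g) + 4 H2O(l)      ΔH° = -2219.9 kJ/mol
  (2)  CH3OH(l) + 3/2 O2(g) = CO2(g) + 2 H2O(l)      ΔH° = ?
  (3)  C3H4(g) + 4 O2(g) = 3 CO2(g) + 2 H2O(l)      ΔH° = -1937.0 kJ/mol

(1) × 3: (3)·(-2219.9) = -6659.7 kJ/mol
(2) reversed and × 3: contributes −3·x
(3) reversed: +1937.0 kJ/mol
-2543.5 = (-6659.7) + (+1937.0) − 3·x
x = (-2543.5 − (-4722.7)) / (-3) = -726.4 kJ/mol

ΔH° = -726.4 kJ/mol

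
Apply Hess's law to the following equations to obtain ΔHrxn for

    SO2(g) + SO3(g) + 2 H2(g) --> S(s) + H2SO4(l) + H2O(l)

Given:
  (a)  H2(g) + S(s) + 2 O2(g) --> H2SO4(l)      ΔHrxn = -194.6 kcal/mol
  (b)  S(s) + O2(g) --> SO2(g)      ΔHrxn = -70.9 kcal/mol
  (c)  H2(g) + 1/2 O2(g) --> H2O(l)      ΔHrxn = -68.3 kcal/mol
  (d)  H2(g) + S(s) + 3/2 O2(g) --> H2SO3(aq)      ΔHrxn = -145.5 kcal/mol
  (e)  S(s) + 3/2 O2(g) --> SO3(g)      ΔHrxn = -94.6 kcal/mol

(a) as written: -194.6 kcal/mol
(b) reversed: +70.9 kcal/mol
(c) as written: -68.3 kcal/mol
(d): not needed.
(e) reversed: +94.6 kcal/mol
Since enthalpy is a state function, ΔHrxn = (1)·(-194.6) + (-1)·(-70.9) + (1)·(-68.3) + (-1)·(-94.6) = -97.4 kcal/mol

ΔHrxn = -97.4 kcal/mol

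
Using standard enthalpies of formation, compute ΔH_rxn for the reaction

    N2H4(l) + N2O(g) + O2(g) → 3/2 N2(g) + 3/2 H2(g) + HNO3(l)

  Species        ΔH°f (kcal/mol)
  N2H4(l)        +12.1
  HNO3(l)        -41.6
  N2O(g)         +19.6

ΔH_rxn = -73.3 kcal/mol

Products: 3/2·(+0.0) + 3/2·(+0.0) + 1·(-41.6) = -41.6
Reactants: 1·(+12.1) + 1·(+19.6) + 1·(+0.0) = +31.7
ΔH_rxn = (-41.6) − (+31.7) = -73.3 kcal/mol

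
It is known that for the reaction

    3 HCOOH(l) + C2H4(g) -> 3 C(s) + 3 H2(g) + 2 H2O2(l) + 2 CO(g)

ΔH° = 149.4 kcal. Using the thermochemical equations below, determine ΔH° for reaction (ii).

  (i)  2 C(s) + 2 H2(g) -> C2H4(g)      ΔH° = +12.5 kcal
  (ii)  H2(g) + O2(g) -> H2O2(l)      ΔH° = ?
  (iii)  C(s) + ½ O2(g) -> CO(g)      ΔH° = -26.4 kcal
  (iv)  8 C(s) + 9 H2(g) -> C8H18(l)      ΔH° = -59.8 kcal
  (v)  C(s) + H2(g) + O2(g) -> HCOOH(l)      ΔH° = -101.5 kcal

(i) reversed (C2H4(g) must end up as a reactant): -12.5 kcal
(ii) × 2 (scale by 2 for the 2 H2O2(l)): contributes 2·x
(iii) × 2 (×2 to match 2 CO(g) in the target): (2)·(-26.4) = -52.8 kcal
(iv): not needed (C8H18(l) appears nowhere else).
(v) reversed and × 3 (HCOOH(l) must end up as a reactant; ×3 to match 3 HCOOH(l) in the target): (-3)·(-101.5) = +304.5 kcal
+149.4 = (-12.5) + (-52.8) + (+304.5) + 2·x
x = (+149.4 − (+239.2)) / (2) = -44.9 kcal

ΔH° = -44.9 kcal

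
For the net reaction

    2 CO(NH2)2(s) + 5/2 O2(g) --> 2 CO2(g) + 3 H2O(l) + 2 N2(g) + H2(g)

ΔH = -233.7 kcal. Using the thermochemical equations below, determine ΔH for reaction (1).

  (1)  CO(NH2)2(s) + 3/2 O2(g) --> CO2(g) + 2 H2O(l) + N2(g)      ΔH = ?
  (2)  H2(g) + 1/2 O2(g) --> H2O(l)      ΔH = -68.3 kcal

ΔH = -151.0 kcal

(1) × 2 (×2 to match 2 CO(NH2)2(s) in the target): contributes 2·x
(2) reversed (H2(g) must end up as a product): +68.3 kcal
-233.7 = (+68.3) + 2·x
x = (-233.7 − (+68.3)) / (2) = -151.0 kcal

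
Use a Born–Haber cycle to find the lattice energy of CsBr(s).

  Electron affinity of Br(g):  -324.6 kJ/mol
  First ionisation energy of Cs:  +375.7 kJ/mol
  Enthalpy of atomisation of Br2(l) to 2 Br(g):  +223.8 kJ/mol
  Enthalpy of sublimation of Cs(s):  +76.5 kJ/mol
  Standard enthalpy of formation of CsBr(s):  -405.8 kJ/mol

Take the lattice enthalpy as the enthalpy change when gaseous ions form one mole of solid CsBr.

U = -645.3 kJ/mol

ΔHf° = 1·ΔHsub + 1·(ΣIE) + 1/2·D(Br2) + 1·EA + U
-405.8 = 1·(+76.5) + 1·(+375.7) + 1/2·(+223.8) + 1·(-324.6) + U
U = -405.8 − (+239.5) = -645.3 kJ/mol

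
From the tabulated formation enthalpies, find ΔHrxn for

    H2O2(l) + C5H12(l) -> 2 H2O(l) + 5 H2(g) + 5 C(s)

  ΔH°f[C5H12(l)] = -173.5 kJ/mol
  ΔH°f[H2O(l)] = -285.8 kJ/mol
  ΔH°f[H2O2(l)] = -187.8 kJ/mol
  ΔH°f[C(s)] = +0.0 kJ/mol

Products: 2·(-285.8) + 5·(+0.0) + 5·(+0.0) = -571.6
Reactants: 1·(-187.8) + 1·(-173.5) = -361.3
ΔHrxn = (-571.6) − (-361.3) = -210.3 kJ/mol

ΔHrxn = -210.3 kJ/mol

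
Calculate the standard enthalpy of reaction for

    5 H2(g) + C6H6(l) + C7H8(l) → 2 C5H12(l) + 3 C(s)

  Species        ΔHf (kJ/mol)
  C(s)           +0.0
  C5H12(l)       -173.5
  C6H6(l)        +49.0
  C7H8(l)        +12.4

ΔH°rxn = Σ nΔHf°(products) − Σ nΔHf°(reactants).
Products: 2·(-173.5) + 3·(+0.0) = -347.0
Reactants: 5·(+0.0) + 1·(+49.0) + 1·(+12.4) = +61.4
ΔH° = (-347.0) − (+61.4) = -408.4 kJ/mol

ΔH° = -408.4 kJ/mol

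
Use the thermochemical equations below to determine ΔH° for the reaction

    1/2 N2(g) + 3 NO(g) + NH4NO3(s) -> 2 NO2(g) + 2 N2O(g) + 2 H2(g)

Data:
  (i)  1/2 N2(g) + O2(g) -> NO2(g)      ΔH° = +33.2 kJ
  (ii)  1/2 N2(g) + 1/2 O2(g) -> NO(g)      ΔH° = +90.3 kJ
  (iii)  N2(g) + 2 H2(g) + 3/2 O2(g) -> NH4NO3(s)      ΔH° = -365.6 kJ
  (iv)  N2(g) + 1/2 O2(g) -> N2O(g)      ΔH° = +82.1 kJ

(i) × 2 (×2 to match 2 NO2(g) in the target): (2)·(+33.2) = +66.4 kJ
(ii) reversed and × 3 (reverse to put NO(g) on the reactant side; scale by 3 for the 3 NO(g)): (-3)·(+90.3) = -270.9 kJ
(iii) reversed (NH4NO3(s) must end up as a reactant): +365.6 kJ
(iv) × 2 (×2 to match 2 N2O(g) in the target): (2)·(+82.1) = +164.2 kJ
Summing the manipulated equations, ΔH° = (2)·(+33.2) + (-3)·(+90.3) + (-1)·(-365.6) + (2)·(+82.1) = 325.3 kJ

ΔH° = 325.3 kJ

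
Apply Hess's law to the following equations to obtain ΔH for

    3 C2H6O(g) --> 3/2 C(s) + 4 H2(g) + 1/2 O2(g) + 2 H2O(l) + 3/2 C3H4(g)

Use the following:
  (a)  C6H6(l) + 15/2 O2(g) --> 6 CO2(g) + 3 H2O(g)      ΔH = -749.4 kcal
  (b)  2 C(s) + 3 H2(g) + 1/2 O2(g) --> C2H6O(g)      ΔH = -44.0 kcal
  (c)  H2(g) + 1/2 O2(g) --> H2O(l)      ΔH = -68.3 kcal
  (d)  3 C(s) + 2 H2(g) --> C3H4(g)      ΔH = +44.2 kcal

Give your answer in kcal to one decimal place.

ΔH = 61.7 kcal

(a): not needed (H2O(g) appears nowhere else).
(b) reversed and × 3 (C2H6O(g) must end up as a reactant; ×3 to match 3 C2H6O(g) in the target): (-3)·(-44.0) = +132.0 kcal
(c) × 2 (scale by 2 for the 2 H2O(l)): (2)·(-68.3) = -136.6 kcal
(d) × 3/2 (×3/2 to match 3/2 C3H4(g) in the target): (3/2)·(+44.2) = +66.3 kcal
By Hess's law, ΔH = (-3)·(-44.0) + (2)·(-68.3) + (3/2)·(+44.2) = 61.7 kcal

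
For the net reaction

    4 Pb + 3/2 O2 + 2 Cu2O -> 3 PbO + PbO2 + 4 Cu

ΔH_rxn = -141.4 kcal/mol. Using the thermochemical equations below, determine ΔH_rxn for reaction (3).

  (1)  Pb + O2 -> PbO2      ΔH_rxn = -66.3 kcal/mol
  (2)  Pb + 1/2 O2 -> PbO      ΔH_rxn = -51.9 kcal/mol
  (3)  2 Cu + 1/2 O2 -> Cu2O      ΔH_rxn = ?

ΔH_rxn = -40.3 kcal/mol

(1) as written: -66.3 kcal/mol
(2) × 3: (3)·(-51.9) = -155.7 kcal/mol
(3) reversed and × 2: contributes −2·x
-141.4 = (-66.3) + (-155.7) − 2·x
x = (-141.4 − (-222.0)) / (-2) = -40.3 kcal/mol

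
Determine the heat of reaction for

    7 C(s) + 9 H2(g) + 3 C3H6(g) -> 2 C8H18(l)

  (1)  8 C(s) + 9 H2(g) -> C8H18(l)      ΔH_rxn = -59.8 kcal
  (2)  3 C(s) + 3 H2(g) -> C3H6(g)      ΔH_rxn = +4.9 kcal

(1) × 2: (2)·(-59.8) = -119.6 kcal
(2) reversed and × 3: (-3)·(+4.9) = -14.7 kcal
ΔH_rxn = (-119.6) + (-14.7) = -134.3 kcal

ΔH_rxn = -134.3 kcal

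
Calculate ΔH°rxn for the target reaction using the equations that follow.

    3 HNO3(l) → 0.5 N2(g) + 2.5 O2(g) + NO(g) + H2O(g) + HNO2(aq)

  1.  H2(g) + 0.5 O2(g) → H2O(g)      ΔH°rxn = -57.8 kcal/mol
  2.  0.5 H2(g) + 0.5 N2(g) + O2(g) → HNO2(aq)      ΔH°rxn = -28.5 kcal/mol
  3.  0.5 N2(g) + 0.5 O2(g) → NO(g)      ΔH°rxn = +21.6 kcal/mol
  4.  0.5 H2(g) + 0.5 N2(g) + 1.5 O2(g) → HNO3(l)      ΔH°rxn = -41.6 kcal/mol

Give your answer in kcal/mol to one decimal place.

eq. 1 as written: -57.8 kcal/mol
eq. 2 as written: -28.5 kcal/mol
eq. 3 as written: +21.6 kcal/mol
eq. 4 reversed and × 3: (-3)·(-41.6) = +124.8 kcal/mol
Since enthalpy is a state function, ΔH°rxn = (-57.8) + (-28.5) + (+21.6) + (+124.8) = 60.1 kcal/mol

ΔH°rxn = 60.1 kcal/mol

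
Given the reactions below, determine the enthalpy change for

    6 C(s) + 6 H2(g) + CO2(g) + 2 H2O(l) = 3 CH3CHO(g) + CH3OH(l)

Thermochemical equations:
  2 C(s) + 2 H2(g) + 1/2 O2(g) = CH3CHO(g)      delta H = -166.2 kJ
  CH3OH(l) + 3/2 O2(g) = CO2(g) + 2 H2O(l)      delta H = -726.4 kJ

equation 1 × 3: (3)·(-166.2) = -498.6 kJ
equation 2 reversed: +726.4 kJ
Summing the manipulated equations, delta H = (3)·(-166.2) + (-1)·(-726.4) = 227.8 kJ

delta H = 227.8 kJ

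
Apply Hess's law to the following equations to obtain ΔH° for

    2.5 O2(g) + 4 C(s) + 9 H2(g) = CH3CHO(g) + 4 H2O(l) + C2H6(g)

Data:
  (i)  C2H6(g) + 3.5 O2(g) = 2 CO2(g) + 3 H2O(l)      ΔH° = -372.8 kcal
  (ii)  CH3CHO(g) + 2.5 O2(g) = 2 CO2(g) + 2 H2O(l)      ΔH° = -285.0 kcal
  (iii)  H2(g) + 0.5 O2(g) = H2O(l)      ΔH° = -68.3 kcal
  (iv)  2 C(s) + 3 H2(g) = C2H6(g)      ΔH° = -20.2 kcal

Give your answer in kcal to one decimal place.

(i) as written: -372.8 kcal
(ii) reversed (reverse to put CH3CHO(g) on the product side): +285.0 kcal
(iii) × 3: (3)·(-68.3) = -204.9 kcal
(iv) × 2 (×2 to match 4 C(s) in the target): (2)·(-20.2) = -40.4 kcal
ΔH° = (1)·(-372.8) + (-1)·(-285.0) + (3)·(-68.3) + (2)·(-20.2) = -333.1 kcal

ΔH° = -333.1 kcal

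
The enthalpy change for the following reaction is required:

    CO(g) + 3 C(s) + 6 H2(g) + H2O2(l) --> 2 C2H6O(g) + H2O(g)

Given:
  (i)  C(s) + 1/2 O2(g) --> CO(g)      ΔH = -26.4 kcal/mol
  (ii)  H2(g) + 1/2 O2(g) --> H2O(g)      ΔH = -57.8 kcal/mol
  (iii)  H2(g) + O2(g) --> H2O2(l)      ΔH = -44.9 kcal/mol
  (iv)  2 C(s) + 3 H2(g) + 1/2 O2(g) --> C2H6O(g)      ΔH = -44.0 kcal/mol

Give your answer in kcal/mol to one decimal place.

(i) reversed (reverse to put CO(g) on the reactant side): +26.4 kcal/mol
(ii) as written (H2O(g) already on the product side): -57.8 kcal/mol
(iii) reversed (H2O2(l) must end up as a reactant): +44.9 kcal/mol
(iv) × 2 (×2 to match 2 C2H6O(g) in the target): (2)·(-44.0) = -88.0 kcal/mol
ΔH = (-1)·(-26.4) + (1)·(-57.8) + (-1)·(-44.9) + (2)·(-44.0) = -74.5 kcal/mol

ΔH = -74.5 kcal/mol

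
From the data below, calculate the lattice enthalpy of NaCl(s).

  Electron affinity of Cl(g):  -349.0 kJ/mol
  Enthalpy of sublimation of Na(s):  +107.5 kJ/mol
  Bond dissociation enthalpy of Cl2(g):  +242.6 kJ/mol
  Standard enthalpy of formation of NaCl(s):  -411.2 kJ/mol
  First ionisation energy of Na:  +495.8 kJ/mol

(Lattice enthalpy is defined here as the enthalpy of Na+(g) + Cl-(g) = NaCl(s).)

ΔHf° = 1·ΔHsub + 1·(ΣIE) + 1/2·D(Cl2) + 1·EA + U
-411.2 = 1·(+107.5) + 1·(+495.8) + 1/2·(+242.6) + 1·(-349.0) + U
U = -411.2 − (+375.6) = -786.8 kJ/mol

U = -786.8 kJ/mol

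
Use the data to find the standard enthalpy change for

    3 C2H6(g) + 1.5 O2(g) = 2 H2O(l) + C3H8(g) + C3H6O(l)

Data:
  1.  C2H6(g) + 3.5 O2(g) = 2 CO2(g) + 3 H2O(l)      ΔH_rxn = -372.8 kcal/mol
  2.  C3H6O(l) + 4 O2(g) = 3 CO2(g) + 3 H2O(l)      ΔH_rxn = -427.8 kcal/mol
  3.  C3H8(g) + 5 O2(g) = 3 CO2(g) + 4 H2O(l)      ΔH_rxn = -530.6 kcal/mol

ΔH_rxn = -160.0 kcal/mol

eq. 1 × 3: (3)·(-372.8) = -1118.4 kcal/mol
eq. 2 reversed: +427.8 kcal/mol
eq. 3 reversed: +530.6 kcal/mol
Summing the manipulated equations, ΔH_rxn = (-1118.4) + (+427.8) + (+530.6) = -160.0 kcal/mol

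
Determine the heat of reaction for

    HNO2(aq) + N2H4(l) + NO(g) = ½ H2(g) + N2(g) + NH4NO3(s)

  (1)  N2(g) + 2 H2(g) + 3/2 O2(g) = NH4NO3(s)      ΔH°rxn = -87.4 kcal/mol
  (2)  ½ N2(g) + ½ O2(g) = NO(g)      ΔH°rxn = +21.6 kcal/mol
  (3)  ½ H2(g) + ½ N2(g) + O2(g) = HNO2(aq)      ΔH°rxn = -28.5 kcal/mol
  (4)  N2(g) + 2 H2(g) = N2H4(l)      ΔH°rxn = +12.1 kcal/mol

ΔH°rxn = -92.6 kcal/mol

(1) as written: -87.4 kcal/mol
(2) reversed: -21.6 kcal/mol
(3) reversed: +28.5 kcal/mol
(4) reversed: -12.1 kcal/mol
Combining the equations, ΔH°rxn = (-87.4) + (-21.6) + (+28.5) + (-12.1) = -92.6 kcal/mol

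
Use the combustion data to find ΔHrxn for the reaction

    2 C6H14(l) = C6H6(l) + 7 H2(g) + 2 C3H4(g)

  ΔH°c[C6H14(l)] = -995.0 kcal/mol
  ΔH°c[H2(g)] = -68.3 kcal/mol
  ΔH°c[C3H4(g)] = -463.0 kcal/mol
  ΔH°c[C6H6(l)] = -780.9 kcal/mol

With combustion enthalpies, reactants minus products:
= [2·(-995.0)] − [1·(-780.9) + 7·(-68.3) + 2·(-463.0)]
= 195.0 kcal/mol

ΔHrxn = 195.0 kcal/mol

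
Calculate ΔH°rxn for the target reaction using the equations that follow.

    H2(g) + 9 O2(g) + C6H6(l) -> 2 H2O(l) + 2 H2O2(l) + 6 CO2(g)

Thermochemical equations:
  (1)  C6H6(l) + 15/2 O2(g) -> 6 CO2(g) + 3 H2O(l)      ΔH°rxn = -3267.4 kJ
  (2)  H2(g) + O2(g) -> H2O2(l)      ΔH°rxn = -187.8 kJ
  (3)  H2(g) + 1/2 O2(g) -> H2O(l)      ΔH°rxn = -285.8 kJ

(1) as written: -3267.4 kJ
(2) × 2: (2)·(-187.8) = -375.6 kJ
(3) reversed: +285.8 kJ
ΔH°rxn = (1)·(-3267.4) + (2)·(-187.8) + (-1)·(-285.8) = -3357.2 kJ

ΔH°rxn = -3357.2 kJ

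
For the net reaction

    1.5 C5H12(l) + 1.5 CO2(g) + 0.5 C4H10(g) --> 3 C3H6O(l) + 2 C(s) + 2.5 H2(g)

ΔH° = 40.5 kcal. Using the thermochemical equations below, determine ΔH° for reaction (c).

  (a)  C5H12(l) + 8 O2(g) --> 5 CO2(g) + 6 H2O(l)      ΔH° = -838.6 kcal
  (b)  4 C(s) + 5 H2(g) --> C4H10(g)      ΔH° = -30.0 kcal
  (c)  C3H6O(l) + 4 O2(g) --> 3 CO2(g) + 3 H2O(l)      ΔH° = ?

ΔH° = -427.8 kcal

(a) × 3/2 (scale by 3/2 for the 3/2 C5H12(l)): (3/2)·(-838.6) = -1257.9 kcal
(b) reversed and × 1/2 (reverse to put C4H10(g) on the reactant side; scale by 1/2 for the 1/2 C4H10(g)): (-1/2)·(-30.0) = +15.0 kcal
(c) reversed and × 3 (reverse to put C3H6O(l) on the product side; scale by 3 for the 3 C3H6O(l)): contributes −3·x
+40.5 = (-1257.9) + (+15.0) − 3·x
x = (+40.5 − (-1242.9)) / (-3) = -427.8 kcal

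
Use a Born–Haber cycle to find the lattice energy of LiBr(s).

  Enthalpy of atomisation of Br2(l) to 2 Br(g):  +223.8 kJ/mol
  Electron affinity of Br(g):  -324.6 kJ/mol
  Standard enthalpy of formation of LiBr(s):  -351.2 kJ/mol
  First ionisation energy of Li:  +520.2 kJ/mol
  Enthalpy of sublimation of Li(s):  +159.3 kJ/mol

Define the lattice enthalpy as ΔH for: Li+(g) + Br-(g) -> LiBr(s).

U = -818.0 kJ/mol

ΔHf° = 1·ΔHsub + 1·(ΣIE) + 1/2·D(Br2) + 1·EA + U
-351.2 = 1·(+159.3) + 1·(+520.2) + 1/2·(+223.8) + 1·(-324.6) + U
U = -351.2 − (+466.8) = -818.0 kJ/mol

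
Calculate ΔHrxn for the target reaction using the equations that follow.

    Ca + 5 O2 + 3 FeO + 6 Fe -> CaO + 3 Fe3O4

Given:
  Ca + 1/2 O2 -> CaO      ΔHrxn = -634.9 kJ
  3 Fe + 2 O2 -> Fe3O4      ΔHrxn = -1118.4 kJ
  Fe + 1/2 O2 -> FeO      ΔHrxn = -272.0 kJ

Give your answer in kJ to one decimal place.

ΔHrxn = -3174.1 kJ

equation 1 as written (CaO already on the product side): -634.9 kJ
equation 2 × 3 (scale by 3 for the 3 Fe3O4): (3)·(-1118.4) = -3355.2 kJ
equation 3 reversed and × 3 (reverse to put FeO on the reactant side; scale by 3 for the 3 FeO): (-3)·(-272.0) = +816.0 kJ
ΔHrxn = (-634.9) + (-3355.2) + (+816.0) = -3174.1 kJ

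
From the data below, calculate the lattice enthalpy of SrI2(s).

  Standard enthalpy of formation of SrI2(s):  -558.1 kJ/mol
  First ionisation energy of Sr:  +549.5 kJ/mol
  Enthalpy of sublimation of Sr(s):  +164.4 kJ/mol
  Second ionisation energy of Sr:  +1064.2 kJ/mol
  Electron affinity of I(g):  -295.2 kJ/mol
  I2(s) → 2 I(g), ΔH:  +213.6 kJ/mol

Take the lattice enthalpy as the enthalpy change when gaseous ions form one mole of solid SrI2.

ΔHf° = 1·ΔHsub + 1·(ΣIE) + 1·D(I2) + 2·EA + U
-558.1 = 1·(+164.4) + 1·(+1613.7) + 1·(+213.6) + 2·(-295.2) + U
U = -558.1 − (+1401.3) = -1959.4 kJ/mol

U = -1959.4 kJ/mol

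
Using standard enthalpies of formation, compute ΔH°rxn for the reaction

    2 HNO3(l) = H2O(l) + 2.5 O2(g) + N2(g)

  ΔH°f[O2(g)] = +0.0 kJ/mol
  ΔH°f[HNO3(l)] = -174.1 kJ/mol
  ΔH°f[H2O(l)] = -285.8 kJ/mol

ΔH°rxn = Σ nΔHf°(products) − Σ nΔHf°(reactants).
Products: 1·(-285.8) + 5/2·(+0.0) + 1·(+0.0) = -285.8
Reactants: 2·(-174.1) = -348.2
ΔH°rxn = (-285.8) − (-348.2) = 62.4 kJ/mol

ΔH°rxn = 62.4 kJ/mol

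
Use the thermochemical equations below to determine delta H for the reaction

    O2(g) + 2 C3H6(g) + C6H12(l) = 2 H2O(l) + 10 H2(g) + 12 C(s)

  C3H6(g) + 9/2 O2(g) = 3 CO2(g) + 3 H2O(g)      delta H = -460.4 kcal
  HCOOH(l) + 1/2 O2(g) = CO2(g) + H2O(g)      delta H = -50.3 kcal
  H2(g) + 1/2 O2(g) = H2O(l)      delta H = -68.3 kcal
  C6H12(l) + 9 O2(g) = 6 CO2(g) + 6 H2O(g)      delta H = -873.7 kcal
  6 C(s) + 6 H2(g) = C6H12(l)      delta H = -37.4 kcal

equation 1 × 2: (2)·(-460.4) = -920.8 kcal
equation 2: not needed.
equation 3 × 2: (2)·(-68.3) = -136.6 kcal
equation 4 reversed: +873.7 kcal
equation 5 reversed and × 2: (-2)·(-37.4) = +74.8 kcal
Combining the equations, delta H = (2)·(-460.4) + (2)·(-68.3) + (-1)·(-873.7) + (-2)·(-37.4) = -108.9 kcal

delta H = -108.9 kcal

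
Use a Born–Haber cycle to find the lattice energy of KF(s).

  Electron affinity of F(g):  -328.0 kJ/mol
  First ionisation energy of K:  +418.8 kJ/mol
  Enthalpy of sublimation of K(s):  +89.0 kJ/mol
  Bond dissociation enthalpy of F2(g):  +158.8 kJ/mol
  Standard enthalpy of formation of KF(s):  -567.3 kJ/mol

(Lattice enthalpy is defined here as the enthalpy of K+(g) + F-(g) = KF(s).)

ΔHf° = 1·ΔHsub + 1·(ΣIE) + 1/2·D(F2) + 1·EA + U
-567.3 = 1·(+89.0) + 1·(+418.8) + 1/2·(+158.8) + 1·(-328.0) + U
U = -567.3 − (+259.2) = -826.5 kJ/mol

U = -826.5 kJ/mol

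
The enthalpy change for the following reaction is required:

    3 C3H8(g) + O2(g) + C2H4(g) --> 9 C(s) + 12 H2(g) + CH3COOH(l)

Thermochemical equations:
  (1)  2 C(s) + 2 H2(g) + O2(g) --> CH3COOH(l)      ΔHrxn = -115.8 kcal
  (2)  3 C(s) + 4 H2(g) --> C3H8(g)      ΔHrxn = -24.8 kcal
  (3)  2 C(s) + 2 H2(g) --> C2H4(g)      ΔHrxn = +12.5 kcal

(1) as written (CH3COOH(l) already on the product side): -115.8 kcal
(2) reversed and × 3 (reverse to put C3H8(g) on the reactant side; ×3 to match 3 C3H8(g) in the target): (-3)·(-24.8) = +74.4 kcal
(3) reversed (C2H4(g) must end up as a reactant): -12.5 kcal
ΔHrxn = (-115.8) + (+74.4) + (-12.5) = -53.9 kcal

ΔHrxn = -53.9 kcal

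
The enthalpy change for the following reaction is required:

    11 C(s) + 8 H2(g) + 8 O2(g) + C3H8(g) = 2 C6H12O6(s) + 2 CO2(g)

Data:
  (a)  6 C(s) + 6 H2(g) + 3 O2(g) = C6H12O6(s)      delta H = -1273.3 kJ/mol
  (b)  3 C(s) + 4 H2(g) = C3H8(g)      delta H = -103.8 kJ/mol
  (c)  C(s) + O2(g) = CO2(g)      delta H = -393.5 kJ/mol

delta H = -3229.8 kJ/mol

(a) × 2: (2)·(-1273.3) = -2546.6 kJ/mol
(b) reversed: +103.8 kJ/mol
(c) × 2: (2)·(-393.5) = -787.0 kJ/mol
delta H = (2)·(-1273.3) + (-1)·(-103.8) + (2)·(-393.5) = -3229.8 kJ/mol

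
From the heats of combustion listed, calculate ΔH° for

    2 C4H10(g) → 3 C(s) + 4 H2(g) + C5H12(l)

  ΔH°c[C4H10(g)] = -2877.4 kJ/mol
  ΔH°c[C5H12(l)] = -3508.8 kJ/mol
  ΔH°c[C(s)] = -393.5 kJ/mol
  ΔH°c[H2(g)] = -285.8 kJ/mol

Using ΔH = Σ nΔHc°(reactants) − Σ nΔHc°(products):
= [2·(-2877.4)] − [3·(-393.5) + 4·(-285.8) + 1·(-3508.8)]
= 77.7 kJ/mol

ΔH° = 77.7 kJ/mol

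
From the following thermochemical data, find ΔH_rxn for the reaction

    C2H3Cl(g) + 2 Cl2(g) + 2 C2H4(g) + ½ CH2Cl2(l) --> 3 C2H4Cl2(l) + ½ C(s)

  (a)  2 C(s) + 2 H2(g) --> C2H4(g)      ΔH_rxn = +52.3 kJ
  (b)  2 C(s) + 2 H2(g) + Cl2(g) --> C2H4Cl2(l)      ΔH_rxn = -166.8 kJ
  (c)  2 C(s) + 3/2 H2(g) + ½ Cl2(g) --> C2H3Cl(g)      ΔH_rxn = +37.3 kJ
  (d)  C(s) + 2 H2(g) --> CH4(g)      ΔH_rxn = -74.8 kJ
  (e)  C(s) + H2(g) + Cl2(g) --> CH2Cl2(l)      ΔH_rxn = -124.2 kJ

(a) reversed and × 2: (-2)·(+52.3) = -104.6 kJ
(b) × 3: (3)·(-166.8) = -500.4 kJ
(c) reversed: -37.3 kJ
(d): not needed.
(e) reversed and × 1/2: (-1/2)·(-124.2) = +62.1 kJ
ΔH_rxn = (-2)·(+52.3) + (3)·(-166.8) + (-1)·(+37.3) + (-1/2)·(-124.2) = -580.2 kJ

ΔH_rxn = -580.2 kJ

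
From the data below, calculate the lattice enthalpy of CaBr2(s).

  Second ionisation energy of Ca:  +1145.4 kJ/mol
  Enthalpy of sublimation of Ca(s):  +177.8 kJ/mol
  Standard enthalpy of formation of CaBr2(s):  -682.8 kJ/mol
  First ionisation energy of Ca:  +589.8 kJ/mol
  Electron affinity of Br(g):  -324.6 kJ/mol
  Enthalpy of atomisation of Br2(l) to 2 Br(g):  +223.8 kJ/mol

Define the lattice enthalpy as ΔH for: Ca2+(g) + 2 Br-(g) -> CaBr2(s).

U = -2170.4 kJ/mol

ΔHf° = 1·ΔHsub + 1·(ΣIE) + 1·D(Br2) + 2·EA + U
-682.8 = 1·(+177.8) + 1·(+1735.2) + 1·(+223.8) + 2·(-324.6) + U
U = -682.8 − (+1487.6) = -2170.4 kJ/mol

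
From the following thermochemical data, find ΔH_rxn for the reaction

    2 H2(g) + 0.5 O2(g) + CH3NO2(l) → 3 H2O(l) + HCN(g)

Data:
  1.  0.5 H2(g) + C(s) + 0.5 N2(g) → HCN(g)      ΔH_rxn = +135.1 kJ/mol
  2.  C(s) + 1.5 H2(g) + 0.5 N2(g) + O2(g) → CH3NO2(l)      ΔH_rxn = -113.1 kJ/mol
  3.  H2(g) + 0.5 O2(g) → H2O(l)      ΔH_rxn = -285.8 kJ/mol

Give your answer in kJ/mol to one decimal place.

ΔH_rxn = -609.2 kJ/mol

eq. 1 as written: +135.1 kJ/mol
eq. 2 reversed: +113.1 kJ/mol
eq. 3 × 3: (3)·(-285.8) = -857.4 kJ/mol
ΔH_rxn = (+135.1) + (+113.1) + (-857.4) = -609.2 kJ/mol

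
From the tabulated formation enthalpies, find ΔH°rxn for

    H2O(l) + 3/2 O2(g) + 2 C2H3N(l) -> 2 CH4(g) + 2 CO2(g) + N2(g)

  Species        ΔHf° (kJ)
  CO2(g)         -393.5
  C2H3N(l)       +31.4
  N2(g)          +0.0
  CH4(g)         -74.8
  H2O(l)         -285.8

ΔH°rxn = -713.6 kJ

Products: 2·(-74.8) + 2·(-393.5) + 1·(+0.0) = -936.6
Reactants: 1·(-285.8) + 3/2·(+0.0) + 2·(+31.4) = -223.0
ΔH°rxn = (-936.6) − (-223.0) = -713.6 kJ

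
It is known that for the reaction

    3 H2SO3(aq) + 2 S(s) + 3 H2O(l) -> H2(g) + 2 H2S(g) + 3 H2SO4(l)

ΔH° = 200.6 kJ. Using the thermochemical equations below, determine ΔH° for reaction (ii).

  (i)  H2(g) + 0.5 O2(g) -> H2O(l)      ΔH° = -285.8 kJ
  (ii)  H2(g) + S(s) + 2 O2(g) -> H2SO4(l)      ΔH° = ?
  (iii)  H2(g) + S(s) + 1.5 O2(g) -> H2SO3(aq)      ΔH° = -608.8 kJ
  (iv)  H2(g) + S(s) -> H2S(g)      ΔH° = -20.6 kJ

(i) reversed and × 3: (-3)·(-285.8) = +857.4 kJ
(ii) × 3: contributes 3·x
(iii) reversed and × 3: (-3)·(-608.8) = +1826.4 kJ
(iv) × 2: (2)·(-20.6) = -41.2 kJ
+200.6 = (+857.4) + (+1826.4) + (-41.2) + 3·x
x = (+200.6 − (+2642.6)) / (3) = -814.0 kJ

ΔH° = -814.0 kJ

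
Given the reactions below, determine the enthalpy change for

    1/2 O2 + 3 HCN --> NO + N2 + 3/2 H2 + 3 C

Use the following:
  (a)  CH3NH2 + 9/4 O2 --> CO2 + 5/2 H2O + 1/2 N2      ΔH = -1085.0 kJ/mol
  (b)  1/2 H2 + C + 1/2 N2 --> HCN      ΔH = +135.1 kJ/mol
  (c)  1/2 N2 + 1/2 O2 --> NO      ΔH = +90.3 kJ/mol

ΔH = -315.0 kJ/mol

(a): not needed (CH3NH2 appears nowhere else).
(b) reversed and × 3 (reverse to put HCN on the reactant side; scale by 3 for the 3 HCN): (-3)·(+135.1) = -405.3 kJ/mol
(c) as written (NO already on the product side): +90.3 kJ/mol
Since enthalpy is a state function, ΔH = (-3)·(+135.1) + (1)·(+90.3) = -315.0 kJ/mol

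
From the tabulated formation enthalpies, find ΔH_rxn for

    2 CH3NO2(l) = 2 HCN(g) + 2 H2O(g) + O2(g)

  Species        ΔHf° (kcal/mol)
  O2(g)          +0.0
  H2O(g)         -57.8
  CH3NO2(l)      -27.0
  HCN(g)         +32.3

Products: 2·(+32.3) + 2·(-57.8) + 1·(+0.0) = -51.0
Reactants: 2·(-27.0) = -54.0
ΔH_rxn = (-51.0) − (-54.0) = 3.0 kcal/mol

ΔH_rxn = 3.0 kcal/mol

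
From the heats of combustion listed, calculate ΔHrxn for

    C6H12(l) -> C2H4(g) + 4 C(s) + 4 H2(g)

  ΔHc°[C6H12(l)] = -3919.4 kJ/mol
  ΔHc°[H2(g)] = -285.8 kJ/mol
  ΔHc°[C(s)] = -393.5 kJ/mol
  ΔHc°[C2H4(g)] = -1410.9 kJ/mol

With combustion enthalpies, reactants minus products:
= [1·(-3919.4)] − [1·(-1410.9) + 4·(-393.5) + 4·(-285.8)]
= 208.7 kJ/mol

ΔHrxn = 208.7 kJ/mol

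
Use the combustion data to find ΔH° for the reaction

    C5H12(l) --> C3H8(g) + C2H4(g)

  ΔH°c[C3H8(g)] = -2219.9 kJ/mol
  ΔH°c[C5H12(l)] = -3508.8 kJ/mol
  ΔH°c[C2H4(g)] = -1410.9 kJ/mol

ΔH° = 122.0 kJ/mol

With combustion enthalpies, reactants minus products:
= [1·(-3508.8)] − [1·(-2219.9) + 1·(-1410.9)]
= 122.0 kJ/mol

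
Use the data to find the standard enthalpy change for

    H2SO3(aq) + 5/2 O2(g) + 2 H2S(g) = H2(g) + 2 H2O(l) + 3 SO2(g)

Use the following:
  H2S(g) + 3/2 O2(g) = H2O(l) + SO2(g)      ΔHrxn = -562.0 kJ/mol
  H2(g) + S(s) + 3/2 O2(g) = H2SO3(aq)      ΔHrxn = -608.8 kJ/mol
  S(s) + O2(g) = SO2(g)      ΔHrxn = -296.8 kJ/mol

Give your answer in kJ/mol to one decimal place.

ΔHrxn = -812.0 kJ/mol

equation 1 × 2 (scale by 2 for the 2 H2S(g)): (2)·(-562.0) = -1124.0 kJ/mol
equation 2 reversed (reverse to put H2SO3(aq) on the reactant side): +608.8 kJ/mol
equation 3 as written: -296.8 kJ/mol
Since enthalpy is a state function, ΔHrxn = (2)·(-562.0) + (-1)·(-608.8) + (1)·(-296.8) = -812.0 kJ/mol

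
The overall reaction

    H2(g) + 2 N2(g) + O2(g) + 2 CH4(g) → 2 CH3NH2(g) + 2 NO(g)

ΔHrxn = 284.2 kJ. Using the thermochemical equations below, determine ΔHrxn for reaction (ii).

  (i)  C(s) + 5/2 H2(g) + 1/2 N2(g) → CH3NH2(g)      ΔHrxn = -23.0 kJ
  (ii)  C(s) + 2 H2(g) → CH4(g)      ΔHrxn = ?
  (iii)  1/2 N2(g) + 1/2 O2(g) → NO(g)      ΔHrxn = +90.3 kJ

ΔHrxn = -74.8 kJ

(i) × 2: (2)·(-23.0) = -46.0 kJ
(ii) reversed and × 2: contributes −2·x
(iii) × 2: (2)·(+90.3) = +180.6 kJ
+284.2 = (-46.0) + (+180.6) − 2·x
x = (+284.2 − (+134.6)) / (-2) = -74.8 kJ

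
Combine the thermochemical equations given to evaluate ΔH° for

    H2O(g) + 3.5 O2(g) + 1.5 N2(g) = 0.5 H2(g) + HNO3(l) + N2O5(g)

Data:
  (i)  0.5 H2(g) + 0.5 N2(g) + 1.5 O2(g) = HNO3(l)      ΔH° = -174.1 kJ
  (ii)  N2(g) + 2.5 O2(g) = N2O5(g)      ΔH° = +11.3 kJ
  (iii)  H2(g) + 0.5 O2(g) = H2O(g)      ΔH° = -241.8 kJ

(i) as written (HNO3(l) already on the product side): -174.1 kJ
(ii) as written (N2O5(g) already on the product side): +11.3 kJ
(iii) reversed (H2O(g) must end up as a reactant): +241.8 kJ
ΔH° = (1)·(-174.1) + (1)·(+11.3) + (-1)·(-241.8) = 79.0 kJ

ΔH° = 79.0 kJ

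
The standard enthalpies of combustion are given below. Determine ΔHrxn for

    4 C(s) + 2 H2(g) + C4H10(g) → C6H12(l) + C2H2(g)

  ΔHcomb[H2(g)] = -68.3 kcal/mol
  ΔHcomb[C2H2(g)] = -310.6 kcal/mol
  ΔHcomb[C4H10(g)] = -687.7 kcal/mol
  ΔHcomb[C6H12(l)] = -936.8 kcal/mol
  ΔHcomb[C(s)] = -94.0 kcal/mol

Using ΔH = Σ nΔHc°(reactants) − Σ nΔHc°(products):
= [4·(-94.0) + 2·(-68.3) + 1·(-687.7)] − [1·(-936.8) + 1·(-310.6)]
= 47.1 kcal/mol

ΔHrxn = 47.1 kcal/mol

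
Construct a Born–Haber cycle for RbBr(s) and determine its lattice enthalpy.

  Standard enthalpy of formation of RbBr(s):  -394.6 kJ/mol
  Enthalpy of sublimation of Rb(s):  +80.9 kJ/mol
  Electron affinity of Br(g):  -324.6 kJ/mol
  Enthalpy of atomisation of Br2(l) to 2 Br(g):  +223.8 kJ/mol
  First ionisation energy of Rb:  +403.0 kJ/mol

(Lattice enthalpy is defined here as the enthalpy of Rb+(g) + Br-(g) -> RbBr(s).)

ΔHf° = 1·ΔHsub + 1·(ΣIE) + 1/2·D(Br2) + 1·EA + U
-394.6 = 1·(+80.9) + 1·(+403.0) + 1/2·(+223.8) + 1·(-324.6) + U
U = -394.6 − (+271.2) = -665.8 kJ/mol

U = -665.8 kJ/mol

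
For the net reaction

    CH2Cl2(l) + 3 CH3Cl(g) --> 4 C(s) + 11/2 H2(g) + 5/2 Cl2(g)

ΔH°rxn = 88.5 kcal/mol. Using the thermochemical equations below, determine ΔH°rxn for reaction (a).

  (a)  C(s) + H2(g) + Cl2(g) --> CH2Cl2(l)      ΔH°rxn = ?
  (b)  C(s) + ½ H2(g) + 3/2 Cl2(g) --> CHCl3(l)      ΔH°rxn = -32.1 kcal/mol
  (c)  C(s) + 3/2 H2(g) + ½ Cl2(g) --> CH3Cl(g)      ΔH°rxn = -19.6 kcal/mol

(a) reversed (reverse to put CH2Cl2(l) on the reactant side): contributes −x
(b): not needed (CHCl3(l) appears nowhere else).
(c) reversed and × 3 (reverse to put CH3Cl(g) on the reactant side; scale by 3 for the 3 CH3Cl(g)): (-3)·(-19.6) = +58.8 kcal/mol
+88.5 = (+58.8) − x
x = (+88.5 − (+58.8)) / (-1) = -29.7 kcal/mol

ΔH°rxn = -29.7 kcal/mol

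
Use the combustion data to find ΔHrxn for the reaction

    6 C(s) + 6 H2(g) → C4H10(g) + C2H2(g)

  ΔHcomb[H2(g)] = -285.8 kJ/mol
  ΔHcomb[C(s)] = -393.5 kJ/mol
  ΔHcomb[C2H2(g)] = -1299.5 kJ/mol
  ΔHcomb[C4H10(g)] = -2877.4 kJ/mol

ΔHrxn = 101.1 kJ/mol

Using ΔH = Σ nΔHc°(reactants) − Σ nΔHc°(products):
= [6·(-393.5) + 6·(-285.8)] − [1·(-2877.4) + 1·(-1299.5)]
= 101.1 kJ/mol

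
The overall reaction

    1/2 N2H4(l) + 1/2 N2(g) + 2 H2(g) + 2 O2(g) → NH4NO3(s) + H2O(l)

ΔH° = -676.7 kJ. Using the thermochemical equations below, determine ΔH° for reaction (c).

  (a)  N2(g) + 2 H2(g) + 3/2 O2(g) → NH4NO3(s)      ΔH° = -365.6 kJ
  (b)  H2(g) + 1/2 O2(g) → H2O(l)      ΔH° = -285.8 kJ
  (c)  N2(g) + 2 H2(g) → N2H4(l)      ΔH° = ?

(a) as written (NH4NO3(s) already on the product side): -365.6 kJ
(b) as written (H2O(l) already on the product side): -285.8 kJ
(c) reversed and × 1/2 (N2H4(l) must end up as a reactant; ×1/2 to match 1/2 N2H4(l) in the target): contributes −1/2·x
-676.7 = (-365.6) + (-285.8) − 1/2·x
x = (-676.7 − (-651.4)) / (-1/2) = 50.6 kJ

ΔH° = 50.6 kJ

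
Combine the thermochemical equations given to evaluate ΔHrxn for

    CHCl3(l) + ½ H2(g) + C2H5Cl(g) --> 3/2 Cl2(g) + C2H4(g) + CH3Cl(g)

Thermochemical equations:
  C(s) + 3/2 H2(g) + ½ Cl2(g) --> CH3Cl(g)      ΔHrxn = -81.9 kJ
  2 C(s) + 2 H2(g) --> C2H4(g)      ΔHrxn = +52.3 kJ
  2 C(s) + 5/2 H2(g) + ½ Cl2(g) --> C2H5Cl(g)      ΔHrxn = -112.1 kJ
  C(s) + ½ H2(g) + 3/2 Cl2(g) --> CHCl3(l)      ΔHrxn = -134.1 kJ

equation 1 as written: -81.9 kJ
equation 2 as written: +52.3 kJ
equation 3 reversed: +112.1 kJ
equation 4 reversed: +134.1 kJ
By Hess's law, ΔHrxn = (-81.9) + (+52.3) + (+112.1) + (+134.1) = 216.6 kJ

ΔHrxn = 216.6 kJ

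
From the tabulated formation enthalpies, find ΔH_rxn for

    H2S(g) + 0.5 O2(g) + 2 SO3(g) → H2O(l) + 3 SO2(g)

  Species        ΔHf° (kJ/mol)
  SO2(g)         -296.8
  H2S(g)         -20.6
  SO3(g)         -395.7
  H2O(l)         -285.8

ΔH°rxn = Σ nΔHf°(products) − Σ nΔHf°(reactants).
Products: 1·(-285.8) + 3·(-296.8) = -1176.2
Reactants: 1·(-20.6) + 1/2·(+0.0) + 2·(-395.7) = -812.0
ΔH_rxn = (-1176.2) − (-812.0) = -364.2 kJ/mol

ΔH_rxn = -364.2 kJ/mol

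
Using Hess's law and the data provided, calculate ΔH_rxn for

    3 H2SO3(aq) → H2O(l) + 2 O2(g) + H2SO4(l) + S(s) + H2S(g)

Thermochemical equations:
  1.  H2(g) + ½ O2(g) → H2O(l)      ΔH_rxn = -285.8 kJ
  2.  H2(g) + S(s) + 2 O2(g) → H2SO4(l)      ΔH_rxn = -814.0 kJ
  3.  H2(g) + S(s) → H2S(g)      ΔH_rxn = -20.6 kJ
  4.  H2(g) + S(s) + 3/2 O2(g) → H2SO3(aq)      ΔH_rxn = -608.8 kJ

ΔH_rxn = 706.0 kJ

eq. 1 as written: -285.8 kJ
eq. 2 as written: -814.0 kJ
eq. 3 as written: -20.6 kJ
eq. 4 reversed and × 3: (-3)·(-608.8) = +1826.4 kJ
ΔH_rxn = (-285.8) + (-814.0) + (-20.6) + (+1826.4) = 706.0 kJ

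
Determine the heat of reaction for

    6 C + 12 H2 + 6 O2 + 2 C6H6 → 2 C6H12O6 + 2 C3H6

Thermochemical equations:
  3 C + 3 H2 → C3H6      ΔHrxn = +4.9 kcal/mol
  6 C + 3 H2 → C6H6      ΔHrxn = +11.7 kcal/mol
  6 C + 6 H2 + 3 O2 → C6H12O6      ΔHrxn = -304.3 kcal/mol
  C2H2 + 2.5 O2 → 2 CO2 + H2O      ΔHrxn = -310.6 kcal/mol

ΔHrxn = -622.2 kcal/mol

equation 1 × 2: (2)·(+4.9) = +9.8 kcal/mol
equation 2 reversed and × 2: (-2)·(+11.7) = -23.4 kcal/mol
equation 3 × 2: (2)·(-304.3) = -608.6 kcal/mol
equation 4: not needed.
Since enthalpy is a state function, ΔHrxn = (+9.8) + (-23.4) + (-608.6) = -622.2 kcal/mol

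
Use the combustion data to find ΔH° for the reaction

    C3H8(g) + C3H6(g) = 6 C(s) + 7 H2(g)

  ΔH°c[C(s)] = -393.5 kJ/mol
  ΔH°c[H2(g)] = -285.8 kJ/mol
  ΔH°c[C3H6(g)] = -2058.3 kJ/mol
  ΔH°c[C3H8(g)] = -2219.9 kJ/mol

Using ΔH = Σ nΔHc°(reactants) − Σ nΔHc°(products):
= [1·(-2219.9) + 1·(-2058.3)] − [6·(-393.5) + 7·(-285.8)]
= 83.4 kJ/mol

ΔH° = 83.4 kJ/mol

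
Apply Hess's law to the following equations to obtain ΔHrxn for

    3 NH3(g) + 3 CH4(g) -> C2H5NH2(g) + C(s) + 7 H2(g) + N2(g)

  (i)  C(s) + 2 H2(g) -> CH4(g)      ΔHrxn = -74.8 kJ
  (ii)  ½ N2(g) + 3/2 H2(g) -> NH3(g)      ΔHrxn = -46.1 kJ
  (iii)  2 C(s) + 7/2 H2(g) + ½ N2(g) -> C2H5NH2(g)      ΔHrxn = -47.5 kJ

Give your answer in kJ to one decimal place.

ΔHrxn = 315.2 kJ

(i) reversed and × 3 (reverse to put CH4(g) on the reactant side; ×3 to match 3 CH4(g) in the target): (-3)·(-74.8) = +224.4 kJ
(ii) reversed and × 3 (reverse to put NH3(g) on the reactant side; scale by 3 for the 3 NH3(g)): (-3)·(-46.1) = +138.3 kJ
(iii) as written (C2H5NH2(g) already on the product side): -47.5 kJ
By Hess's law, ΔHrxn = (-3)·(-74.8) + (-3)·(-46.1) + (1)·(-47.5) = 315.2 kJ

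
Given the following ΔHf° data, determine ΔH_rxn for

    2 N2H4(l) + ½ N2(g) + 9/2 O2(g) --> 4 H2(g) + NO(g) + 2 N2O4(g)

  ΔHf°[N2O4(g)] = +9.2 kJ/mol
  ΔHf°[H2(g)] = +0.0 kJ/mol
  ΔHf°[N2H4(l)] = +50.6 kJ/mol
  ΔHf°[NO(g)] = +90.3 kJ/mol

Products: 4·(+0.0) + 1·(+90.3) + 2·(+9.2) = +108.7
Reactants: 2·(+50.6) + 1/2·(+0.0) + 9/2·(+0.0) = +101.2
ΔH_rxn = (+108.7) − (+101.2) = 7.5 kJ/mol

ΔH_rxn = 7.5 kJ/mol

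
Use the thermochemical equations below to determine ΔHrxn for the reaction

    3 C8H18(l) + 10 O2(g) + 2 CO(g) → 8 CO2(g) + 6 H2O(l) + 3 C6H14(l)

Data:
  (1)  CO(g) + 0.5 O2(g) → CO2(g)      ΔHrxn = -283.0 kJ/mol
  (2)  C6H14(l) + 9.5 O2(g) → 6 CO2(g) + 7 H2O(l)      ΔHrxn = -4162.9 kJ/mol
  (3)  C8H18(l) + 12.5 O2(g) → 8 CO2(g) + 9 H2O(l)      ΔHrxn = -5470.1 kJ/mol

(1) × 2: (2)·(-283.0) = -566.0 kJ/mol
(2) reversed and × 3: (-3)·(-4162.9) = +12488.7 kJ/mol
(3) × 3: (3)·(-5470.1) = -16410.3 kJ/mol
ΔHrxn = (-566.0) + (+12488.7) + (-16410.3) = -4487.6 kJ/mol

ΔHrxn = -4487.6 kJ/mol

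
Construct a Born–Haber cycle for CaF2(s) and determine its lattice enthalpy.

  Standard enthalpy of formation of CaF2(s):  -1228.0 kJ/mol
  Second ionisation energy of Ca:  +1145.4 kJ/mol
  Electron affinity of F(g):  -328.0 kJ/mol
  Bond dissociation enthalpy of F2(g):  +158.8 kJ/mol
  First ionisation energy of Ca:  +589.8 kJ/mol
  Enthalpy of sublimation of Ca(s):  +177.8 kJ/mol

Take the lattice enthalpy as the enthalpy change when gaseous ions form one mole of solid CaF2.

U = -2643.8 kJ/mol

ΔHf° = 1·ΔHsub + 1·(ΣIE) + 1·D(F2) + 2·EA + U
-1228.0 = 1·(+177.8) + 1·(+1735.2) + 1·(+158.8) + 2·(-328.0) + U
U = -1228.0 − (+1415.8) = -2643.8 kJ/mol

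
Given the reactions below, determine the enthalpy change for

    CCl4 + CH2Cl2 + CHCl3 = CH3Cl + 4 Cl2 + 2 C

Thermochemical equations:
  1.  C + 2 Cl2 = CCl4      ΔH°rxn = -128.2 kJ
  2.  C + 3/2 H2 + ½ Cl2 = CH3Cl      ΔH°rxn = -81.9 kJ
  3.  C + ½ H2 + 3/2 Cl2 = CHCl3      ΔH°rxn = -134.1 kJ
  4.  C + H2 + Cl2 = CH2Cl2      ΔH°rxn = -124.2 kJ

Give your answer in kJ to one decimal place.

ΔH°rxn = 304.6 kJ

eq. 1 reversed (CCl4 must end up as a reactant): +128.2 kJ
eq. 2 as written (CH3Cl already on the product side): -81.9 kJ
eq. 3 reversed (reverse to put CHCl3 on the reactant side): +134.1 kJ
eq. 4 reversed (CH2Cl2 must end up as a reactant): +124.2 kJ
By Hess's law, ΔH°rxn = (-1)·(-128.2) + (1)·(-81.9) + (-1)·(-134.1) + (-1)·(-124.2) = 304.6 kJ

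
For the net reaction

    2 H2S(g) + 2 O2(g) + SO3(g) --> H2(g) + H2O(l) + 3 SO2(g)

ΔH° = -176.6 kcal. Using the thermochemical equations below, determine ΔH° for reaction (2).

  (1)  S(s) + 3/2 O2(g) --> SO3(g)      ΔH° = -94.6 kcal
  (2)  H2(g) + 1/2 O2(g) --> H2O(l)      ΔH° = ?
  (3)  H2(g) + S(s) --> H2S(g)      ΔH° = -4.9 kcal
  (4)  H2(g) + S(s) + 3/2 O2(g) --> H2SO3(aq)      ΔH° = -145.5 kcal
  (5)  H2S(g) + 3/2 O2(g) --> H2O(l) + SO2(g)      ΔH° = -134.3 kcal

ΔH° = -68.3 kcal

(1) reversed: +94.6 kcal
(2) reversed and × 2: contributes −2·x
(3) as written: -4.9 kcal
(4): not needed.
(5) × 3: (3)·(-134.3) = -402.9 kcal
-176.6 = (+94.6) + (-4.9) + (-402.9) − 2·x
x = (-176.6 − (-313.2)) / (-2) = -68.3 kcal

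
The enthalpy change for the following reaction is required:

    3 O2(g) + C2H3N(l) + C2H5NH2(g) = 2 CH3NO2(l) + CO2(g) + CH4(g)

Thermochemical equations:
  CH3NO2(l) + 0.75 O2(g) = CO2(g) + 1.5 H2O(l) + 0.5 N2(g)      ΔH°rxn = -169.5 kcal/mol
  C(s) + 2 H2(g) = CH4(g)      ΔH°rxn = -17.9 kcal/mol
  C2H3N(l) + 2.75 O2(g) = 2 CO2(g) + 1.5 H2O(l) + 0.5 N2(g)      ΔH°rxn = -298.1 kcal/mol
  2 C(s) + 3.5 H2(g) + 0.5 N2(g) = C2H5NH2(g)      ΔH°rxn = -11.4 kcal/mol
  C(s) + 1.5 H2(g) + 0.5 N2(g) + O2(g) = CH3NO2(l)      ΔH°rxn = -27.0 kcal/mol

ΔH°rxn = -162.1 kcal/mol

equation 1 reversed: +169.5 kcal/mol
equation 2 as written: -17.9 kcal/mol
equation 3 as written: -298.1 kcal/mol
equation 4 reversed: +11.4 kcal/mol
equation 5 as written: -27.0 kcal/mol
By Hess's law, ΔH°rxn = (+169.5) + (-17.9) + (-298.1) + (+11.4) + (-27.0) = -162.1 kcal/mol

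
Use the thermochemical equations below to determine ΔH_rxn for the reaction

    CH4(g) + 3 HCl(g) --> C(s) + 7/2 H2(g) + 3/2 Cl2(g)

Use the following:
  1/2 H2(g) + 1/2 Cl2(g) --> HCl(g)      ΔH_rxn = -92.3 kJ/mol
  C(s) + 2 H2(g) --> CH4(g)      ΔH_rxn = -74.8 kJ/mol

equation 1 reversed and × 3 (HCl(g) must end up as a reactant; scale by 3 for the 3 HCl(g)): (-3)·(-92.3) = +276.9 kJ/mol
equation 2 reversed (CH4(g) must end up as a reactant): +74.8 kJ/mol
Combining the equations, ΔH_rxn = (-3)·(-92.3) + (-1)·(-74.8) = 351.7 kJ/mol

ΔH_rxn = 351.7 kJ/mol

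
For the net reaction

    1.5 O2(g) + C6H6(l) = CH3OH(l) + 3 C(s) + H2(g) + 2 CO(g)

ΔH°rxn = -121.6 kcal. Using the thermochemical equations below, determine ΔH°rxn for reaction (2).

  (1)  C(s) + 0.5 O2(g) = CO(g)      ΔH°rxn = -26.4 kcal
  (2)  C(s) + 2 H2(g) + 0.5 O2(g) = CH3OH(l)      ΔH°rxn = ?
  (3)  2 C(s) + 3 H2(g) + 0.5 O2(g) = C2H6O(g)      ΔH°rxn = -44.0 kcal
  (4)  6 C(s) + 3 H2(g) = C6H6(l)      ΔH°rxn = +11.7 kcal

(1) × 2 (scale by 2 for the 2 CO(g)): (2)·(-26.4) = -52.8 kcal
(2) as written (CH3OH(l) already on the product side): contributes x
(3): not needed (C2H6O(g) appears nowhere else).
(4) reversed (reverse to put C6H6(l) on the reactant side): -11.7 kcal
-121.6 = (-52.8) + (-11.7) + x
x = (-121.6 − (-64.5)) / (1) = -57.1 kcal

ΔH°rxn = -57.1 kcal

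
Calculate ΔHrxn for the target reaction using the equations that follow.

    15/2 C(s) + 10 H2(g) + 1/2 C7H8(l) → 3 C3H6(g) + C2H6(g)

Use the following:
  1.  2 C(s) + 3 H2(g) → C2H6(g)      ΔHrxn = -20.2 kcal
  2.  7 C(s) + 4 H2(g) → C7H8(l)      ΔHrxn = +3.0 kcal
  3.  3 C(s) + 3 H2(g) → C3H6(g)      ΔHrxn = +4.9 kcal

ΔHrxn = -7.0 kcal

eq. 1 as written (C2H6(g) already on the product side): -20.2 kcal
eq. 2 reversed and × 1/2 (reverse to put C7H8(l) on the reactant side; scale by 1/2 for the 1/2 C7H8(l)): (-1/2)·(+3.0) = -1.5 kcal
eq. 3 × 3 (×3 to match 3 C3H6(g) in the target): (3)·(+4.9) = +14.7 kcal
Summing the manipulated equations, ΔHrxn = (1)·(-20.2) + (-1/2)·(+3.0) + (3)·(+4.9) = -7.0 kcal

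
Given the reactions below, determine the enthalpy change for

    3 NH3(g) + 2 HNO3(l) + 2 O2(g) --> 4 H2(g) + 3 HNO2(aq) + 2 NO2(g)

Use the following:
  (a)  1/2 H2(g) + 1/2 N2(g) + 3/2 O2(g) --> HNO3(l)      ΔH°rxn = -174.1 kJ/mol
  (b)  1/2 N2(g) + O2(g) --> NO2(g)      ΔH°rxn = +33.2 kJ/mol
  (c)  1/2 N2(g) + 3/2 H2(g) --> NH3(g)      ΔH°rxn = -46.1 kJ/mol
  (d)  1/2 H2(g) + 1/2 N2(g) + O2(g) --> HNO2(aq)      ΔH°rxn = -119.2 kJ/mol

(a) reversed and × 2: (-2)·(-174.1) = +348.2 kJ/mol
(b) × 2: (2)·(+33.2) = +66.4 kJ/mol
(c) reversed and × 3: (-3)·(-46.1) = +138.3 kJ/mol
(d) × 3: (3)·(-119.2) = -357.6 kJ/mol
ΔH°rxn = (+348.2) + (+66.4) + (+138.3) + (-357.6) = 195.3 kJ/mol

ΔH°rxn = 195.3 kJ/mol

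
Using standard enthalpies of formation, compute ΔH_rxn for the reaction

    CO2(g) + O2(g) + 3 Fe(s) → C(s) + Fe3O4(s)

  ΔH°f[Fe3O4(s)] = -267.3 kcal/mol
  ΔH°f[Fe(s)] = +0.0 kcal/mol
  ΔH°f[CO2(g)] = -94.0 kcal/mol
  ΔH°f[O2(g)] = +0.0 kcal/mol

ΔH_rxn = -173.3 kcal/mol

Products: 1·(+0.0) + 1·(-267.3) = -267.3
Reactants: 1·(-94.0) + 1·(+0.0) + 3·(+0.0) = -94.0
ΔH_rxn = (-267.3) − (-94.0) = -173.3 kcal/mol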